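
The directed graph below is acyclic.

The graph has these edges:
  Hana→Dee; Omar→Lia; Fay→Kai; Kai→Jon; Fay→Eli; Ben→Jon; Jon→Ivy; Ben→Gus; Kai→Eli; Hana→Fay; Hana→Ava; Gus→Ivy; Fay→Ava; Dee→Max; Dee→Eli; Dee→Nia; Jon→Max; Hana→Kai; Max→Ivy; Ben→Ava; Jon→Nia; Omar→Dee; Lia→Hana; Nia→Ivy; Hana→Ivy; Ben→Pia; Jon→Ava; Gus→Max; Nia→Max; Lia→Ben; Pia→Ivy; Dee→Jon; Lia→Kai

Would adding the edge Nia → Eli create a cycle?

Adding Nia→Eli creates a cycle iff Eli can already reach Nia.
Explore from Eli: no path reaches Nia. The graph stays acyclic.

No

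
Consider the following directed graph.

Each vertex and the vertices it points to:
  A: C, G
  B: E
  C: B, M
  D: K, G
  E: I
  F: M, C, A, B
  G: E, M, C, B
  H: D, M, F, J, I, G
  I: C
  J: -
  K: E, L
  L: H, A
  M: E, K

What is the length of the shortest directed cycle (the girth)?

For each vertex v, BFS finds the shortest path from v back to v.
The shortest such closed walk is L → H → M → K → L, length 4.

4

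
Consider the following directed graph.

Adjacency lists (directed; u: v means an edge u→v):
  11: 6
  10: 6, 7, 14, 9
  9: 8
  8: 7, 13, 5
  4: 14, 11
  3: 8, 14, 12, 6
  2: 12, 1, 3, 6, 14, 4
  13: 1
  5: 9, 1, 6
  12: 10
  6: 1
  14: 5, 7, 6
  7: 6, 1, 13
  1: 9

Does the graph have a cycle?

DFS with white/gray/black marking, starting from 2:
2 gray
  12 gray
    10 gray
      6 gray
        1 gray
          9 gray
            8 gray
              7 gray
                7→6: 6 is gray → back edge
Back edge found, so a cycle exists: 6 → 1 → 9 → 8 → 7 → 6.

Yes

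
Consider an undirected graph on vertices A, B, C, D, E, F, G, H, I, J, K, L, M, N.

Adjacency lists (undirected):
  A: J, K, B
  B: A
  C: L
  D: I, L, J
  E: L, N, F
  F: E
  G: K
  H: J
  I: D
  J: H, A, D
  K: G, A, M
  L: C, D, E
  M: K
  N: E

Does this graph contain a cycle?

DFS, tracking each vertex's parent; an edge to a visited non-parent vertex closes a cycle.
Start from F:
visit F (parent –)
  visit E (parent F)
    visit L (parent E)
      visit C (parent L)
        C–L: parent, skip
      visit D (parent L)
        visit I (parent D)
          I–D: parent, skip
        D–L: parent, skip
        visit J (parent D)
          visit H (parent J)
            H–J: parent, skip
          visit A (parent J)
            A–J: parent, skip
            visit K (parent A)
              visit G (parent K)
                G–K: parent, skip
              K–A: parent, skip
              visit M (parent K)
                M–K: parent, skip
            visit B (parent A)
              B–A: parent, skip
          J–D: parent, skip
      L–E: parent, skip
    visit N (parent E)
      N–E: parent, skip
    E–F: parent, skip
No non-parent visited neighbor found — the graph is a forest.

No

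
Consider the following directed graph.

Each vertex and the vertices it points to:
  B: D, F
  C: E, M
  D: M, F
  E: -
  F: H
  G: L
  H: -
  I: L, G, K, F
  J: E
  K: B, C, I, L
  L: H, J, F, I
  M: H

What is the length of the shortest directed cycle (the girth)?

For each vertex v, BFS finds the shortest path from v back to v.
The shortest such closed walk is K → I → K, length 2.

2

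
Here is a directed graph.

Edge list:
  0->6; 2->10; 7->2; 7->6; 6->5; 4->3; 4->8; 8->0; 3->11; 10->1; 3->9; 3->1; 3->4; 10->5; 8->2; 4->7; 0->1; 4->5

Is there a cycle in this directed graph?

DFS with white/gray/black marking, starting from 7:
7 gray
  2 gray
    10 gray
      1 gray
      1 black
      5 gray
      5 black
    10 black
  2 black
  6 gray
    6→5: 5 black — skip
  6 black
7 black
9 gray
9 black
3 gray
  4 gray
    4→7: 7 black — skip
    4→5: 5 black — skip
    8 gray
      0 gray
        0→1: 1 black — skip
        0→6: 6 black — skip
      0 black
      8→2: 2 black — skip
    8 black
    4→3: 3 is gray → back edge
Back edge found, so a cycle exists: 3 → 4 → 3.

Yes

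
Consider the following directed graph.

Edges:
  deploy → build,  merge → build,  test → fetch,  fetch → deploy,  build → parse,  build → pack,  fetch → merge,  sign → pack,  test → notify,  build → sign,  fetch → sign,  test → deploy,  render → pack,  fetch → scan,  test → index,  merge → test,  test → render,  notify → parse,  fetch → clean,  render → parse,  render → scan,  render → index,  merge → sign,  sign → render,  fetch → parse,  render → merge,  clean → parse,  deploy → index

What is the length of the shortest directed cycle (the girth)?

For each vertex v, BFS finds the shortest path from v back to v.
The shortest such closed walk is test → fetch → merge → test, length 3.

3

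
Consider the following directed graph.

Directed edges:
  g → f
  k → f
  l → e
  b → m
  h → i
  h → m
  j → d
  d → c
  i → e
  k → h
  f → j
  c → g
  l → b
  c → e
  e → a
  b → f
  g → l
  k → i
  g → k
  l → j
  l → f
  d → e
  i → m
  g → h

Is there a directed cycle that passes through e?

e lies on a cycle iff there is a path from e back to itself.
Exploring from e, it never reaches itself; equivalently, its strongly connected component is a singleton.

No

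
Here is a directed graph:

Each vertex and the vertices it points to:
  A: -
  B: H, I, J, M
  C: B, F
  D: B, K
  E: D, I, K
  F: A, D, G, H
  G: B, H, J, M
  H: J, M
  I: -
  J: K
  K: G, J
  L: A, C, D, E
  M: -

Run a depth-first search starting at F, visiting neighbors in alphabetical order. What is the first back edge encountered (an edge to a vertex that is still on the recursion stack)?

G→B

DFS from F (visiting neighbors in alphabetical order); mark gray on enter, black on exit:
F gray
  A gray
  A black
  D gray
    B gray
      H gray
        J gray
          K gray
            G gray
              G→B: B is gray → back edge
First back edge: G → B.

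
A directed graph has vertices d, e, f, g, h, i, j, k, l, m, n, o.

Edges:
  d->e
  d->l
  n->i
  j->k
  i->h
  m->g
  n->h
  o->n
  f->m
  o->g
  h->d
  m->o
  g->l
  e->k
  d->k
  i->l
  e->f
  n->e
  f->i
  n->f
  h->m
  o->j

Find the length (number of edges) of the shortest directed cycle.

For each vertex v, BFS finds the shortest path from v back to v.
The shortest such closed walk is o → n → h → m → o, length 4.

4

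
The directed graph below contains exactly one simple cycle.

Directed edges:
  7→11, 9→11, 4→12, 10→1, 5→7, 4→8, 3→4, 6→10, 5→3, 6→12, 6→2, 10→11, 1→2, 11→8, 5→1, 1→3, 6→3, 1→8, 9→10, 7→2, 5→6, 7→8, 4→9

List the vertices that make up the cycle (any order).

DFS with gray/black marking from 1:
1 gray
  2 gray
  2 black
  8 gray
  8 black
  3 gray
    4 gray
      9 gray
        11 gray
          11→8: 8 black — skip
        11 black
        10 gray
          10→1: 1 is gray → back edge
Back edge closes the cycle 1 → 3 → 4 → 9 → 10 → 1; its vertices are {1, 3, 4, 9, 10}.

1, 3, 4, 9, 10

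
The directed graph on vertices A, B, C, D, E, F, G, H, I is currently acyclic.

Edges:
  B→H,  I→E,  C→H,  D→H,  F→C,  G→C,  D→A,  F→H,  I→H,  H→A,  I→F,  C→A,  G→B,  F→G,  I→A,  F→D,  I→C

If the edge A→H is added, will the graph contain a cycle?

Yes

Adding A→H creates a cycle iff H can already reach A.
Path from H: H → A.
So H → … → A → H is a cycle.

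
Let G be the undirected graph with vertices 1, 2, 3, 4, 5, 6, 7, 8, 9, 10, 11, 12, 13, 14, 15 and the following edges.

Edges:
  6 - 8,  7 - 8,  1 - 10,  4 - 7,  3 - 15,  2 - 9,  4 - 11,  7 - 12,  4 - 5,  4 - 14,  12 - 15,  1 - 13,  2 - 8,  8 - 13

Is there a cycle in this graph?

DFS, tracking each vertex's parent; an edge to a visited non-parent vertex closes a cycle.
Start from 4:
visit 4 (parent –)
  visit 11 (parent 4)
    11–4: parent, skip
  visit 7 (parent 4)
    visit 12 (parent 7)
      12–7: parent, skip
      visit 15 (parent 12)
        15–12: parent, skip
        visit 3 (parent 15)
          3–15: parent, skip
    7–4: parent, skip
    visit 8 (parent 7)
      visit 6 (parent 8)
        6–8: parent, skip
      8–7: parent, skip
      visit 13 (parent 8)
        13–8: parent, skip
        visit 1 (parent 13)
          1–13: parent, skip
          visit 10 (parent 1)
            10–1: parent, skip
      visit 2 (parent 8)
        visit 9 (parent 2)
          9–2: parent, skip
        2–8: parent, skip
  visit 5 (parent 4)
    5–4: parent, skip
  visit 14 (parent 4)
    14–4: parent, skip
No non-parent visited neighbor found — the graph is a forest.

No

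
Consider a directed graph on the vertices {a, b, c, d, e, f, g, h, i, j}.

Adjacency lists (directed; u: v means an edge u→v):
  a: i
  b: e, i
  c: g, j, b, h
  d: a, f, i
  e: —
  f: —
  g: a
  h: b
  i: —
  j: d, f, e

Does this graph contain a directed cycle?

DFS with white/gray/black marking, starting from i:
i gray
i black
a gray
  a→i: i black — skip
a black
b gray
  e gray
  e black
  b→i: i black — skip
b black
c gray
  g gray
    g→a: a black — skip
  g black
  j gray
    d gray
      d→a: a black — skip
      f gray
      f black
      d→i: i black — skip
    d black
    j→f: f black — skip
    j→e: e black — skip
  j black
  c→b: b black — skip
  h gray
    h→b: b black — skip
  h black
c black
Every edge goes to a white or black vertex — no back edge, so the graph is acyclic.

No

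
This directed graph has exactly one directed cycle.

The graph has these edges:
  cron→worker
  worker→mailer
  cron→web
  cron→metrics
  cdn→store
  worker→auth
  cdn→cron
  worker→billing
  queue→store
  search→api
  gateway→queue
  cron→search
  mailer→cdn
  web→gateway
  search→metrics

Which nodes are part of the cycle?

cdn, cron, mailer, worker

DFS with gray/black marking from cron:
cron gray
  worker gray
    auth gray
    auth black
    mailer gray
      cdn gray
        cdn→cron: cron is gray → back edge
Back edge closes the cycle cron → worker → mailer → cdn → cron; its vertices are {cdn, cron, mailer, worker}.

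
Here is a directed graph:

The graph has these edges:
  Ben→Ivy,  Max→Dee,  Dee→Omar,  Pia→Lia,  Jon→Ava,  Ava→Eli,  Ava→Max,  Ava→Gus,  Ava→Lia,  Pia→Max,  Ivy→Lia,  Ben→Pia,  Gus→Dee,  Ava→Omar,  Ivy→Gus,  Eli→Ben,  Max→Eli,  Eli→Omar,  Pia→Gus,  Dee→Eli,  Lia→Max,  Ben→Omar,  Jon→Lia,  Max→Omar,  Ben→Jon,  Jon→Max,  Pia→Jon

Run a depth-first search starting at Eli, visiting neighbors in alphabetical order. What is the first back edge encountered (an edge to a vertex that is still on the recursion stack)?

DFS from Eli (visiting neighbors in alphabetical order); mark gray on enter, black on exit:
Eli gray
  Ben gray
    Ivy gray
      Gus gray
        Dee gray
          Dee→Eli: Eli is gray → back edge
First back edge: Dee → Eli.

Dee->Eli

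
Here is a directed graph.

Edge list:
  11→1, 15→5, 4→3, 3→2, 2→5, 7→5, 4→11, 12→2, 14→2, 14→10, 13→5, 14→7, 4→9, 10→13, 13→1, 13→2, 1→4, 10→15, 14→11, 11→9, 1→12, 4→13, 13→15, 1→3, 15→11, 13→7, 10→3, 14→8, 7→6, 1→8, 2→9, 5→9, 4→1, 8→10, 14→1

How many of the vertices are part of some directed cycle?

7

A vertex is on a directed cycle iff it belongs to a strongly connected component of size ≥ 2 (or has a self-loop).
The vertices on cycles are {1, 4, 8, 10, 11, 13, 15} — 7 in total.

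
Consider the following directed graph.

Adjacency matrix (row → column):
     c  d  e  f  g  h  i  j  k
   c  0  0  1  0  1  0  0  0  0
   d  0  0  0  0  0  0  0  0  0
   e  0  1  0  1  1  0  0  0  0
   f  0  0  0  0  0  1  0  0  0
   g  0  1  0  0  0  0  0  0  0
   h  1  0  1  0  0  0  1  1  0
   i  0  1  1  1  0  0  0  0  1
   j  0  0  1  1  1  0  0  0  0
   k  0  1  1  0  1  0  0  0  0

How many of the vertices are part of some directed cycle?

7

A vertex is on a directed cycle iff it belongs to a strongly connected component of size ≥ 2 (or has a self-loop).
The vertices on cycles are {c, e, f, h, i, j, k} — 7 in total.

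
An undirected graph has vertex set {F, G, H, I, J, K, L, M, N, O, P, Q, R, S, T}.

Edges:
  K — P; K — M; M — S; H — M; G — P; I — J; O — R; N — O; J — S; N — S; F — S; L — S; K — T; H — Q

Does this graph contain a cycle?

No

DFS, tracking each vertex's parent; an edge to a visited non-parent vertex closes a cycle.
Start from J:
visit J (parent –)
  visit S (parent J)
    visit F (parent S)
      F–S: parent, skip
    visit L (parent S)
      L–S: parent, skip
    S–J: parent, skip
    visit N (parent S)
      visit O (parent N)
        O–N: parent, skip
        visit R (parent O)
          R–O: parent, skip
      N–S: parent, skip
    visit M (parent S)
      M–S: parent, skip
      visit K (parent M)
        K–M: parent, skip
        visit P (parent K)
          visit G (parent P)
            G–P: parent, skip
          P–K: parent, skip
        visit T (parent K)
          T–K: parent, skip
      visit H (parent M)
        visit Q (parent H)
          Q–H: parent, skip
        H–M: parent, skip
  visit I (parent J)
    I–J: parent, skip
No non-parent visited neighbor found — the graph is a forest.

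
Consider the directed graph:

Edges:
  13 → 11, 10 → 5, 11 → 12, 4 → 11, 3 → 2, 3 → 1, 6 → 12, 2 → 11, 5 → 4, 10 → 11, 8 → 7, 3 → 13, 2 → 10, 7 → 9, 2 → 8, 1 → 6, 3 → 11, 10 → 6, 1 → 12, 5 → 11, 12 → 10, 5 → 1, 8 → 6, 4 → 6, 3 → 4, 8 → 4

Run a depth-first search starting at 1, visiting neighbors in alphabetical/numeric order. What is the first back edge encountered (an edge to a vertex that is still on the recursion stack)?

5->1

DFS from 1 (visiting neighbors in alphabetical/numeric order); mark gray on enter, black on exit:
1 gray
  6 gray
    12 gray
      10 gray
        5 gray
          5→1: 1 is gray → back edge
First back edge: 5 → 1.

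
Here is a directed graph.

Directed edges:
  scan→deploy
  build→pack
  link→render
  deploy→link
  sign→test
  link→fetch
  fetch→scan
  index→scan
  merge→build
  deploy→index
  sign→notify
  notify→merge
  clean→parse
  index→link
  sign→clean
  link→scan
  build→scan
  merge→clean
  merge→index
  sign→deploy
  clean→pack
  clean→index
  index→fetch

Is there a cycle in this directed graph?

Yes

DFS with white/gray/black marking, starting from index:
index gray
  fetch gray
    scan gray
      deploy gray
        deploy→index: index is gray → back edge
Back edge found, so a cycle exists: index → fetch → scan → deploy → index.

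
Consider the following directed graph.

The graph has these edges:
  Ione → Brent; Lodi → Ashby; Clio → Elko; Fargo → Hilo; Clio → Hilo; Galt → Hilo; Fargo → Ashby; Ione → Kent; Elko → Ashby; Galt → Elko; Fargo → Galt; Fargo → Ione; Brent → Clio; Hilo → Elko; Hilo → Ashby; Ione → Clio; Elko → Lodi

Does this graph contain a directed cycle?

No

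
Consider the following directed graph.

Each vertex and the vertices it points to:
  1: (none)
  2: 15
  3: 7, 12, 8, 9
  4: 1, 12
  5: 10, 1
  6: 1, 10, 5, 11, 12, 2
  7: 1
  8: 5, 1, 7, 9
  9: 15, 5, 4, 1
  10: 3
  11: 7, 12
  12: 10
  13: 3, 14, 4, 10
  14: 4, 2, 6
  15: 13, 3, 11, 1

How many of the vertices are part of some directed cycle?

13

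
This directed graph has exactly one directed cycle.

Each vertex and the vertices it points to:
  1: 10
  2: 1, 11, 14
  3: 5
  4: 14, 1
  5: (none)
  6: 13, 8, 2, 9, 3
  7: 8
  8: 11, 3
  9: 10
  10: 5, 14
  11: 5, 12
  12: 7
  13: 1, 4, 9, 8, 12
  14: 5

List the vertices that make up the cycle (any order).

7, 8, 11, 12

DFS with gray/black marking from 8:
8 gray
  11 gray
    5 gray
    5 black
    12 gray
      7 gray
        7→8: 8 is gray → back edge
Back edge closes the cycle 8 → 11 → 12 → 7 → 8; its vertices are {7, 8, 11, 12}.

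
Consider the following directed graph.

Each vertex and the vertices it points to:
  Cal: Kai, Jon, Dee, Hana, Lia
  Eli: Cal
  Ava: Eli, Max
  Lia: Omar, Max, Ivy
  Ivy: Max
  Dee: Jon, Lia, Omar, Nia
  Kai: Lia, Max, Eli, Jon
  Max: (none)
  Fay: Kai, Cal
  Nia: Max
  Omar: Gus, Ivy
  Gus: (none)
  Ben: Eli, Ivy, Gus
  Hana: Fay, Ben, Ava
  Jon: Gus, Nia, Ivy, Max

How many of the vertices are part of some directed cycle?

7

A vertex is on a directed cycle iff it belongs to a strongly connected component of size ≥ 2 (or has a self-loop).
The vertices on cycles are {Ava, Ben, Cal, Eli, Fay, Kai, Hana} — 7 in total.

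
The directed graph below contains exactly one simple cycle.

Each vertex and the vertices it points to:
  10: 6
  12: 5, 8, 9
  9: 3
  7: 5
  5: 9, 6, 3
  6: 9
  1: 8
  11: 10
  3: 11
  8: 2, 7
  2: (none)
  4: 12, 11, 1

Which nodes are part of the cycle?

DFS with gray/black marking from 11:
11 gray
  10 gray
    6 gray
      9 gray
        3 gray
          3→11: 11 is gray → back edge
Back edge closes the cycle 11 → 10 → 6 → 9 → 3 → 11; its vertices are {3, 6, 9, 10, 11}.

3, 6, 9, 10, 11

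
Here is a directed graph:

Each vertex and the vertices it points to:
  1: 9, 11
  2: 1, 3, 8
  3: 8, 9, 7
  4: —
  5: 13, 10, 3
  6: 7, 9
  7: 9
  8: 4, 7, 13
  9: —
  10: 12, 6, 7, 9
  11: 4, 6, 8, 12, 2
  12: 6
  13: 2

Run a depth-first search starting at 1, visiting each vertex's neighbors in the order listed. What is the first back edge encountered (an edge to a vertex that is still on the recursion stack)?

2->1

DFS from 1 (visiting each vertex's neighbors in the order listed); mark gray on enter, black on exit:
1 gray
  9 gray
  9 black
  11 gray
    4 gray
    4 black
    6 gray
      7 gray
        7→9: 9 black — skip
      7 black
      6→9: 9 black — skip
    6 black
    8 gray
      8→4: 4 black — skip
      8→7: 7 black — skip
      13 gray
        2 gray
          2→1: 1 is gray → back edge
First back edge: 2 → 1.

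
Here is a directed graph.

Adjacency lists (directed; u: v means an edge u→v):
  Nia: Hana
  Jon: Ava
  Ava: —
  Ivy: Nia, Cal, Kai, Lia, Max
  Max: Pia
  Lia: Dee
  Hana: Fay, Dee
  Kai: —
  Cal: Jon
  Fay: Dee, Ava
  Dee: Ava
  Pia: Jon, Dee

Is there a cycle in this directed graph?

No

DFS with white/gray/black marking, starting from Kai:
Kai gray
Kai black
Nia gray
  Hana gray
    Fay gray
      Dee gray
        Ava gray
        Ava black
      Dee black
      Fay→Ava: Ava black — skip
    Fay black
    Hana→Dee: Dee black — skip
  Hana black
Nia black
Jon gray
  Jon→Ava: Ava black — skip
Jon black
Ivy gray
  Ivy→Nia: Nia black — skip
  Cal gray
    Cal→Jon: Jon black — skip
  Cal black
  Ivy→Kai: Kai black — skip
  Lia gray
    Lia→Dee: Dee black — skip
  Lia black
  Max gray
    Pia gray
      Pia→Jon: Jon black — skip
      Pia→Dee: Dee black — skip
    Pia black
  Max black
Ivy black
Every edge goes to a white or black vertex — no back edge, so the graph is acyclic.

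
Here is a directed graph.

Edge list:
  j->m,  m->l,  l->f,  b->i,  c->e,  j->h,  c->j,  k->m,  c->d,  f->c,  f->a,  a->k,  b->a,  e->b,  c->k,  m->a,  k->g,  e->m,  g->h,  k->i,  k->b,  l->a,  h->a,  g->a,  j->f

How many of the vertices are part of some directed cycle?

11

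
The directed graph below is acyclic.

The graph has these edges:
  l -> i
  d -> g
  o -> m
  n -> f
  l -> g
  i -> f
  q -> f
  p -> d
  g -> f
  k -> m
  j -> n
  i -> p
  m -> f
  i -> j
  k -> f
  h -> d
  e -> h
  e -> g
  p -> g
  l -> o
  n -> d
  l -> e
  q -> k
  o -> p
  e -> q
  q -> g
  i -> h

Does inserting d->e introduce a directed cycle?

Yes

Adding d→e creates a cycle iff e can already reach d.
Path from e: e → h → d.
So e → … → d → e is a cycle.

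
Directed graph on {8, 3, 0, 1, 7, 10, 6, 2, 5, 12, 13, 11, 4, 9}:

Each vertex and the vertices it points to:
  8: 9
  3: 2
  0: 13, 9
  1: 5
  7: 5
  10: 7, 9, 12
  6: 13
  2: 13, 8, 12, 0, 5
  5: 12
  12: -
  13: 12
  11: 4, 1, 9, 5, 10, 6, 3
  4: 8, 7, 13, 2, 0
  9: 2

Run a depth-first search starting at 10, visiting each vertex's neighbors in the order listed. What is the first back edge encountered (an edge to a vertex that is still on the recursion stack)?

DFS from 10 (visiting each vertex's neighbors in the order listed); mark gray on enter, black on exit:
10 gray
  7 gray
    5 gray
      12 gray
      12 black
    5 black
  7 black
  9 gray
    2 gray
      13 gray
        13→12: 12 black — skip
      13 black
      8 gray
        8→9: 9 is gray → back edge
First back edge: 8 → 9.

8->9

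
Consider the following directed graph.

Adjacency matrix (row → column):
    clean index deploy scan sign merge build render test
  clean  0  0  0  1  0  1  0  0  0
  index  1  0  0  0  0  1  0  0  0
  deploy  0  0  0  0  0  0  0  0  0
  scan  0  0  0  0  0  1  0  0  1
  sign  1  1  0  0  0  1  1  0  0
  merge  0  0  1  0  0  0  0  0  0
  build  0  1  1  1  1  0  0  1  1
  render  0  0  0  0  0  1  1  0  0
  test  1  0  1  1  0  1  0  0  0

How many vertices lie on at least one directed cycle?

6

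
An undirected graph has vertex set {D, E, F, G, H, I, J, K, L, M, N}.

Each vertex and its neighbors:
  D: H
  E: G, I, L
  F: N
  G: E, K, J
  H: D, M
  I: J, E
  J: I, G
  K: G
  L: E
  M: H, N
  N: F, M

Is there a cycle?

Yes

DFS, tracking each vertex's parent; an edge to a visited non-parent vertex closes a cycle.
Start from E:
visit E (parent –)
  visit G (parent E)
    G–E: parent, skip
    visit K (parent G)
      K–G: parent, skip
    visit J (parent G)
      visit I (parent J)
        I–J: parent, skip
        I–E: E visited and ≠ parent → cycle
Cycle: E – G – J – I – E.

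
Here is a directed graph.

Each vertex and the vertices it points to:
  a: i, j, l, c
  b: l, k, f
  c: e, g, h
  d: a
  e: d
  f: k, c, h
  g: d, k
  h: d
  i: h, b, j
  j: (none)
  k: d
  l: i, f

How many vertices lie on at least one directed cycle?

11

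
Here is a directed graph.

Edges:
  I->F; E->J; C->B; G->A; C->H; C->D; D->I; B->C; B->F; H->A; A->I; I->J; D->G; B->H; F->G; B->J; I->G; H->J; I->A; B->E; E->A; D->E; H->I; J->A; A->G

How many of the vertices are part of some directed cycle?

7

A vertex is on a directed cycle iff it belongs to a strongly connected component of size ≥ 2 (or has a self-loop).
The vertices on cycles are {A, B, C, F, G, I, J} — 7 in total.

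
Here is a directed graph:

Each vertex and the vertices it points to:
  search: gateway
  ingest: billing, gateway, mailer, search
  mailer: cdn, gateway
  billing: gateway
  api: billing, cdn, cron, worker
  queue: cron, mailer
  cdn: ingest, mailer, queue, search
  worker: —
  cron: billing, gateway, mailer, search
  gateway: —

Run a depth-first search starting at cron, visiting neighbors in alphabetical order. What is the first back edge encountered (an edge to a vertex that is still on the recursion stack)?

ingest->mailer

DFS from cron (visiting neighbors in alphabetical order); mark gray on enter, black on exit:
cron gray
  billing gray
    gateway gray
    gateway black
  billing black
  cron→gateway: gateway black — skip
  mailer gray
    cdn gray
      ingest gray
        ingest→billing: billing black — skip
        ingest→gateway: gateway black — skip
        ingest→mailer: mailer is gray → back edge
First back edge: ingest → mailer.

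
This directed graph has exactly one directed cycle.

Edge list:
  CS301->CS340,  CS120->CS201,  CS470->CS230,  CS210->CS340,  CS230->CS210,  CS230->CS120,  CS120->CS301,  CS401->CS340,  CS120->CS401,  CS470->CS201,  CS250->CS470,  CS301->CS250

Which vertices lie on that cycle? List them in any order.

CS120, CS230, CS250, CS301, CS470

DFS with gray/black marking from CS230:
CS230 gray
  CS210 gray
    CS340 gray
    CS340 black
  CS210 black
  CS120 gray
    CS301 gray
      CS301→CS340: CS340 black — skip
      CS250 gray
        CS470 gray
          CS470→CS230: CS230 is gray → back edge
Back edge closes the cycle CS230 → CS120 → CS301 → CS250 → CS470 → CS230; its vertices are {CS120, CS230, CS250, CS301, CS470}.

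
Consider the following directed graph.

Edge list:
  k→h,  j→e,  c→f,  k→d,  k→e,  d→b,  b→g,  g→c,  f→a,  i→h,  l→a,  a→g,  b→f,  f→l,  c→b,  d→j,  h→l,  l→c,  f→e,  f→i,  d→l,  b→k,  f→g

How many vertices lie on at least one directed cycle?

10

A vertex is on a directed cycle iff it belongs to a strongly connected component of size ≥ 2 (or has a self-loop).
The vertices on cycles are {a, b, c, d, f, g, h, i, k, l} — 10 in total.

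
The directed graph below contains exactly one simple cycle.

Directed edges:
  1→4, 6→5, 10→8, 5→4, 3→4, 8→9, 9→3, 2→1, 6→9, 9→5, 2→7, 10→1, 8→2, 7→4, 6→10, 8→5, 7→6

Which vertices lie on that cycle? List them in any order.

DFS with gray/black marking from 6:
6 gray
  9 gray
    3 gray
      4 gray
      4 black
    3 black
    5 gray
      5→4: 4 black — skip
    5 black
  9 black
  6→5: 5 black — skip
  10 gray
    1 gray
      1→4: 4 black — skip
    1 black
    8 gray
      8→9: 9 black — skip
      8→5: 5 black — skip
      2 gray
        2→1: 1 black — skip
        7 gray
          7→4: 4 black — skip
          7→6: 6 is gray → back edge
Back edge closes the cycle 6 → 10 → 8 → 2 → 7 → 6; its vertices are {2, 6, 7, 8, 10}.

2, 6, 7, 8, 10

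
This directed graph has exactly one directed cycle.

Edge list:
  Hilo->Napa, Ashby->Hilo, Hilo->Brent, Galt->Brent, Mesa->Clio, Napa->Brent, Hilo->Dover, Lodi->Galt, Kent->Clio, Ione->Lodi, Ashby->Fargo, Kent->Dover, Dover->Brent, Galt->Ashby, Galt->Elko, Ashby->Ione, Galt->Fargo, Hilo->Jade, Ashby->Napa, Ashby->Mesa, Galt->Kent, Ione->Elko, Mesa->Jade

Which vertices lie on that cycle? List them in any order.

Galt, Ione, Lodi, Ashby

DFS with gray/black marking from Galt:
Galt gray
  Elko gray
  Elko black
  Kent gray
    Dover gray
      Brent gray
      Brent black
    Dover black
    Clio gray
    Clio black
  Kent black
  Ashby gray
    Fargo gray
    Fargo black
    Napa gray
      Napa→Brent: Brent black — skip
    Napa black
    Ione gray
      Lodi gray
        Lodi→Galt: Galt is gray → back edge
Back edge closes the cycle Galt → Ashby → Ione → Lodi → Galt; its vertices are {Galt, Ione, Lodi, Ashby}.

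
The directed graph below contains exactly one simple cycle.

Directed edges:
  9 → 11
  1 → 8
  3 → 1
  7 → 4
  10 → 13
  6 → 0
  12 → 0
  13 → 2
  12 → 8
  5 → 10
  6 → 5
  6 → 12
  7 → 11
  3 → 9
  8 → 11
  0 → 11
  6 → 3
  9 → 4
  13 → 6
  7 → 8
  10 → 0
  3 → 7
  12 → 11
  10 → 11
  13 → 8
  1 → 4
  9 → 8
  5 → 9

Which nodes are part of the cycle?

DFS with gray/black marking from 13:
13 gray
  6 gray
    3 gray
      1 gray
        8 gray
          11 gray
          11 black
        8 black
        4 gray
        4 black
      1 black
      7 gray
        7→8: 8 black — skip
        7→4: 4 black — skip
        7→11: 11 black — skip
      7 black
      9 gray
        9→11: 11 black — skip
        9→8: 8 black — skip
        9→4: 4 black — skip
      9 black
    3 black
    12 gray
      0 gray
        0→11: 11 black — skip
      0 black
      12→8: 8 black — skip
      12→11: 11 black — skip
    12 black
    6→0: 0 black — skip
    5 gray
      5→9: 9 black — skip
      10 gray
        10→0: 0 black — skip
        10→11: 11 black — skip
        10→13: 13 is gray → back edge
Back edge closes the cycle 13 → 6 → 5 → 10 → 13; its vertices are {5, 6, 10, 13}.

5, 6, 10, 13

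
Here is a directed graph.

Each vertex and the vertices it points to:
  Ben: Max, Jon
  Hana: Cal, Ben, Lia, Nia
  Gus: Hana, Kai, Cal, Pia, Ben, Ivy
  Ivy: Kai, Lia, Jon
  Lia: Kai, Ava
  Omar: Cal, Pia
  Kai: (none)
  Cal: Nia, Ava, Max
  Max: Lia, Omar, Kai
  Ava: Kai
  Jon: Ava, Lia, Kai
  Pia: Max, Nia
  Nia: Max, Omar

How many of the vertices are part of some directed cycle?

5

A vertex is on a directed cycle iff it belongs to a strongly connected component of size ≥ 2 (or has a self-loop).
The vertices on cycles are {Cal, Max, Nia, Pia, Omar} — 5 in total.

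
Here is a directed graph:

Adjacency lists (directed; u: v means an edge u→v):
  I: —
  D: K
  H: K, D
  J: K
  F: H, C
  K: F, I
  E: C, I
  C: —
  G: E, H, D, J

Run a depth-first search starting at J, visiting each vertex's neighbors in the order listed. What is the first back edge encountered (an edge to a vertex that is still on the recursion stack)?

H->K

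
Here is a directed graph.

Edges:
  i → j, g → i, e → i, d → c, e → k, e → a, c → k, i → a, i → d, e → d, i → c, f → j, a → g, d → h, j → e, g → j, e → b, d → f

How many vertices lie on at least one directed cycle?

7

A vertex is on a directed cycle iff it belongs to a strongly connected component of size ≥ 2 (or has a self-loop).
The vertices on cycles are {a, d, e, f, g, i, j} — 7 in total.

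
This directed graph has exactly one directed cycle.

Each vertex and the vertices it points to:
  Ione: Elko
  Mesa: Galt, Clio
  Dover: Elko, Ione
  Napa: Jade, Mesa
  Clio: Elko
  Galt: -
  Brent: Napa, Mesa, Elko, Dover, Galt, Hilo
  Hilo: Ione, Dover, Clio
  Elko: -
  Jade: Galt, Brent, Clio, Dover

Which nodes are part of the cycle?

Jade, Napa, Brent

DFS with gray/black marking from Brent:
Brent gray
  Napa gray
    Jade gray
      Galt gray
      Galt black
      Jade→Brent: Brent is gray → back edge
Back edge closes the cycle Brent → Napa → Jade → Brent; its vertices are {Jade, Napa, Brent}.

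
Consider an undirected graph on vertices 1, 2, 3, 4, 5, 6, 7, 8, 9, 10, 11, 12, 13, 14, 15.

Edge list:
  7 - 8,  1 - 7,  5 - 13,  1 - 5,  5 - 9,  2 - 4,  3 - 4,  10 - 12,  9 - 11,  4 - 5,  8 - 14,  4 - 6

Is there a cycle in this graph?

No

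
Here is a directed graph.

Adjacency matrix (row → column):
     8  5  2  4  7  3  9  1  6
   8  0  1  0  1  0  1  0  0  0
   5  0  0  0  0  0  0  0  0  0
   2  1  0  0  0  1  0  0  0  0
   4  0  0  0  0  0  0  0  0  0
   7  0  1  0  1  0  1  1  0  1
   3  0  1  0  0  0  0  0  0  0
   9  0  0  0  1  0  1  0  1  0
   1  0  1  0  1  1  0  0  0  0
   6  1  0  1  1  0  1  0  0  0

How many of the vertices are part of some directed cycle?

5

A vertex is on a directed cycle iff it belongs to a strongly connected component of size ≥ 2 (or has a self-loop).
The vertices on cycles are {1, 2, 6, 7, 9} — 5 in total.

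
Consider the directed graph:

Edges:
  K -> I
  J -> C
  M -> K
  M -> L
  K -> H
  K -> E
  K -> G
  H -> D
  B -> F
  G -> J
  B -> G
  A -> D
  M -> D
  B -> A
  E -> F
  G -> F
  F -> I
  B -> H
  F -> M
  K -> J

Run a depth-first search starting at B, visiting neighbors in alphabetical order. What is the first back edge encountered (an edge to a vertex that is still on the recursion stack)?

E→F

DFS from B (visiting neighbors in alphabetical order); mark gray on enter, black on exit:
B gray
  A gray
    D gray
    D black
  A black
  F gray
    I gray
    I black
    M gray
      M→D: D black — skip
      K gray
        E gray
          E→F: F is gray → back edge
First back edge: E → F.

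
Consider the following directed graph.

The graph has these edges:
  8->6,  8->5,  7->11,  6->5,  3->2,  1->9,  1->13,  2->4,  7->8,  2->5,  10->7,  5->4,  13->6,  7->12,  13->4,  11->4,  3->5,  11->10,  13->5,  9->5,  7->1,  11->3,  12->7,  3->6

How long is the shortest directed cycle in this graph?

2

For each vertex v, BFS finds the shortest path from v back to v.
The shortest such closed walk is 7 → 12 → 7, length 2.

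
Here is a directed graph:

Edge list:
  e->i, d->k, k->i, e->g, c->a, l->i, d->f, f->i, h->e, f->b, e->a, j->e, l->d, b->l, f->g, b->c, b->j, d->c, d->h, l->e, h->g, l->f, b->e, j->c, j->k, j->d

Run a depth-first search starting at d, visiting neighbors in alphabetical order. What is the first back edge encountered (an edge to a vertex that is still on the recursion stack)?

DFS from d (visiting neighbors in alphabetical order); mark gray on enter, black on exit:
d gray
  c gray
    a gray
    a black
  c black
  f gray
    b gray
      b→c: c black — skip
      e gray
        e→a: a black — skip
        g gray
        g black
        i gray
        i black
      e black
      j gray
        j→c: c black — skip
        j→d: d is gray → back edge
First back edge: j → d.

j->d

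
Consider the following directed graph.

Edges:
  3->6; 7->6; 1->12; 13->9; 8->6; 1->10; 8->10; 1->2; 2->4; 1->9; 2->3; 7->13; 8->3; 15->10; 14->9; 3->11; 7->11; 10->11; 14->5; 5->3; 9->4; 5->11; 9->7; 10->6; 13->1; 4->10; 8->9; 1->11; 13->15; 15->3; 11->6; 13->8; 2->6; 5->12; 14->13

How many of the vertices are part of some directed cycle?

5

A vertex is on a directed cycle iff it belongs to a strongly connected component of size ≥ 2 (or has a self-loop).
The vertices on cycles are {1, 7, 8, 9, 13} — 5 in total.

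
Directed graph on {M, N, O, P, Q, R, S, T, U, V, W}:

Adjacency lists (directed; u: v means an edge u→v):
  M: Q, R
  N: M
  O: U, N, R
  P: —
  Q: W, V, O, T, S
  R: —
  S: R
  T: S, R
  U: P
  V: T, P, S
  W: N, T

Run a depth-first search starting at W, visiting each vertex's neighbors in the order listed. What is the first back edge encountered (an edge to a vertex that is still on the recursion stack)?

Q→W

DFS from W (visiting each vertex's neighbors in the order listed); mark gray on enter, black on exit:
W gray
  N gray
    M gray
      Q gray
        Q→W: W is gray → back edge
First back edge: Q → W.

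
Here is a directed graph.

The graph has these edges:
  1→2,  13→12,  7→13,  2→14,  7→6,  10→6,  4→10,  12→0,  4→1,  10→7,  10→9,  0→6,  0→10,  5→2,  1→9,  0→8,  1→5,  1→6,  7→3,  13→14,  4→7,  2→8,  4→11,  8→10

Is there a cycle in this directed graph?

Yes

DFS with white/gray/black marking, starting from 14:
14 gray
14 black
0 gray
  10 gray
    6 gray
    6 black
    9 gray
    9 black
    7 gray
      13 gray
        12 gray
          12→0: 0 is gray → back edge
Back edge found, so a cycle exists: 0 → 10 → 7 → 13 → 12 → 0.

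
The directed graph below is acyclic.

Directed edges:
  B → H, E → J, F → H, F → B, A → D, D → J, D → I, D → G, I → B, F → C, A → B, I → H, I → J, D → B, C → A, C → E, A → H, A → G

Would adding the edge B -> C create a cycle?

Adding B→C creates a cycle iff C can already reach B.
Path from C: C → A → B.
So C → … → B → C is a cycle.

Yes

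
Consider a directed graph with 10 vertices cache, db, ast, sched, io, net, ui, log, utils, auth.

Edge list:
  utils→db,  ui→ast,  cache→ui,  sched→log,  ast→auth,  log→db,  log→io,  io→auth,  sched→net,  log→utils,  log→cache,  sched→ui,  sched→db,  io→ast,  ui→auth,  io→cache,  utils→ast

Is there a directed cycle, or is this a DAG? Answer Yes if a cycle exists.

No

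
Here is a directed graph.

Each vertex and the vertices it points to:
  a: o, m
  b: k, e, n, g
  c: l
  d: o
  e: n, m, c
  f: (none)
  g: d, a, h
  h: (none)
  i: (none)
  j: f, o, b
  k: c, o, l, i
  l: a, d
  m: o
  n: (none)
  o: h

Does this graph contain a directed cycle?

DFS with white/gray/black marking, starting from m:
m gray
  o gray
    h gray
    h black
  o black
m black
a gray
  a→o: o black — skip
  a→m: m black — skip
a black
b gray
  k gray
    c gray
      l gray
        l→a: a black — skip
        d gray
          d→o: o black — skip
        d black
      l black
    c black
    k→o: o black — skip
    k→l: l black — skip
    i gray
    i black
  k black
  e gray
    n gray
    n black
    e→m: m black — skip
    e→c: c black — skip
  e black
  b→n: n black — skip
  g gray
    g→d: d black — skip
    g→a: a black — skip
    g→h: h black — skip
  g black
b black
f gray
f black
j gray
  j→f: f black — skip
  j→o: o black — skip
  j→b: b black — skip
j black
Every edge goes to a white or black vertex — no back edge, so the graph is acyclic.

No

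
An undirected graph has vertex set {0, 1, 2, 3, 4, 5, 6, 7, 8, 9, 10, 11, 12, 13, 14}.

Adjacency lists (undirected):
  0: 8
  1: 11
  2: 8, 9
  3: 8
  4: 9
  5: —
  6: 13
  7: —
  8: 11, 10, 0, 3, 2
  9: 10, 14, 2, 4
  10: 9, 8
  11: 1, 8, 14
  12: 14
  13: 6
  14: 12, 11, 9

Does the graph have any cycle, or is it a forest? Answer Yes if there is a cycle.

Yes

DFS, tracking each vertex's parent; an edge to a visited non-parent vertex closes a cycle.
Start from 5:
visit 5 (parent –)
visit 0 (parent –)
  visit 8 (parent 0)
    visit 11 (parent 8)
      visit 1 (parent 11)
        1–11: parent, skip
      11–8: parent, skip
      visit 14 (parent 11)
        visit 12 (parent 14)
          12–14: parent, skip
        14–11: parent, skip
        visit 9 (parent 14)
          visit 10 (parent 9)
            10–9: parent, skip
            10–8: 8 visited and ≠ parent → cycle
Cycle: 8 – 11 – 14 – 9 – 10 – 8.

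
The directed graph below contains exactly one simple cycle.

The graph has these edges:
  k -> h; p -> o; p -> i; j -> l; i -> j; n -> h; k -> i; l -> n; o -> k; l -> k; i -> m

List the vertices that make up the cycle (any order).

DFS with gray/black marking from i:
i gray
  j gray
    l gray
      k gray
        h gray
        h black
        k→i: i is gray → back edge
Back edge closes the cycle i → j → l → k → i; its vertices are {i, j, k, l}.

i, j, k, l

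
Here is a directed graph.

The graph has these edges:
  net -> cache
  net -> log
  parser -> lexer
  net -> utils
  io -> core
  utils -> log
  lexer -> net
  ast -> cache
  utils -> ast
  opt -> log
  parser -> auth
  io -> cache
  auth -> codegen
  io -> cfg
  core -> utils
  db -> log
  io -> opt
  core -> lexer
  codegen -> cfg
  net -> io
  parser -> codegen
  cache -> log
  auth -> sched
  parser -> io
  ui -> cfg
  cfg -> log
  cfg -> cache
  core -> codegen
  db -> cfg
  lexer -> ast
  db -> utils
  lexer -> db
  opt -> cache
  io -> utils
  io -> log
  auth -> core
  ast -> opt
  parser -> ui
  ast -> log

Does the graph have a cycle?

Yes

DFS with white/gray/black marking, starting from ui:
ui gray
  cfg gray
    cache gray
      log gray
      log black
    cache black
    cfg→log: log black — skip
  cfg black
ui black
parser gray
  auth gray
    core gray
      lexer gray
        db gray
          utils gray
            ast gray
              ast→cache: cache black — skip
              ast→log: log black — skip
              opt gray
                opt→cache: cache black — skip
                opt→log: log black — skip
              opt black
            ast black
            utils→log: log black — skip
          utils black
          db→cfg: cfg black — skip
          db→log: log black — skip
        db black
        lexer→ast: ast black — skip
        net gray
          net→cache: cache black — skip
          net→utils: utils black — skip
          net→log: log black — skip
          io gray
            io→core: core is gray → back edge
Back edge found, so a cycle exists: core → lexer → net → io → core.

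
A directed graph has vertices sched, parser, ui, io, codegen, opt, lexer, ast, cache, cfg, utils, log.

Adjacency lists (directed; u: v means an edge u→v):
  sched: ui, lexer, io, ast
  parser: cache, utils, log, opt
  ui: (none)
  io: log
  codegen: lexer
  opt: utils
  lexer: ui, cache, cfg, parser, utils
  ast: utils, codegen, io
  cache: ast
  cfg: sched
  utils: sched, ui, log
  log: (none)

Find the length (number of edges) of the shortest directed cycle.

3

For each vertex v, BFS finds the shortest path from v back to v.
The shortest such closed walk is sched → lexer → utils → sched, length 3.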